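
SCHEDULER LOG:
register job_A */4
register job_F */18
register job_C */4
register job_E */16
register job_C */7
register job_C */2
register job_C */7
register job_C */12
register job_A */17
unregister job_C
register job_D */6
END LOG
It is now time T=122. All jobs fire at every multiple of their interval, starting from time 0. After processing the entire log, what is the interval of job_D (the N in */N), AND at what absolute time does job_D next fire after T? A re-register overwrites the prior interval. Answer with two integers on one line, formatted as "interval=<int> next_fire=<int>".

Answer: interval=6 next_fire=126

Derivation:
Op 1: register job_A */4 -> active={job_A:*/4}
Op 2: register job_F */18 -> active={job_A:*/4, job_F:*/18}
Op 3: register job_C */4 -> active={job_A:*/4, job_C:*/4, job_F:*/18}
Op 4: register job_E */16 -> active={job_A:*/4, job_C:*/4, job_E:*/16, job_F:*/18}
Op 5: register job_C */7 -> active={job_A:*/4, job_C:*/7, job_E:*/16, job_F:*/18}
Op 6: register job_C */2 -> active={job_A:*/4, job_C:*/2, job_E:*/16, job_F:*/18}
Op 7: register job_C */7 -> active={job_A:*/4, job_C:*/7, job_E:*/16, job_F:*/18}
Op 8: register job_C */12 -> active={job_A:*/4, job_C:*/12, job_E:*/16, job_F:*/18}
Op 9: register job_A */17 -> active={job_A:*/17, job_C:*/12, job_E:*/16, job_F:*/18}
Op 10: unregister job_C -> active={job_A:*/17, job_E:*/16, job_F:*/18}
Op 11: register job_D */6 -> active={job_A:*/17, job_D:*/6, job_E:*/16, job_F:*/18}
Final interval of job_D = 6
Next fire of job_D after T=122: (122//6+1)*6 = 126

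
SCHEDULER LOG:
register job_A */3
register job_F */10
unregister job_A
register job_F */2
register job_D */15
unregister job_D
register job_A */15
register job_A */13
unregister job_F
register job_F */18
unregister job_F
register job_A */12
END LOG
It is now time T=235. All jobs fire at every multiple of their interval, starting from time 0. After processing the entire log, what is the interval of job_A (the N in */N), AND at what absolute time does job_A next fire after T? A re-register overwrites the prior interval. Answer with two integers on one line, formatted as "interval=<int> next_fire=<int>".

Op 1: register job_A */3 -> active={job_A:*/3}
Op 2: register job_F */10 -> active={job_A:*/3, job_F:*/10}
Op 3: unregister job_A -> active={job_F:*/10}
Op 4: register job_F */2 -> active={job_F:*/2}
Op 5: register job_D */15 -> active={job_D:*/15, job_F:*/2}
Op 6: unregister job_D -> active={job_F:*/2}
Op 7: register job_A */15 -> active={job_A:*/15, job_F:*/2}
Op 8: register job_A */13 -> active={job_A:*/13, job_F:*/2}
Op 9: unregister job_F -> active={job_A:*/13}
Op 10: register job_F */18 -> active={job_A:*/13, job_F:*/18}
Op 11: unregister job_F -> active={job_A:*/13}
Op 12: register job_A */12 -> active={job_A:*/12}
Final interval of job_A = 12
Next fire of job_A after T=235: (235//12+1)*12 = 240

Answer: interval=12 next_fire=240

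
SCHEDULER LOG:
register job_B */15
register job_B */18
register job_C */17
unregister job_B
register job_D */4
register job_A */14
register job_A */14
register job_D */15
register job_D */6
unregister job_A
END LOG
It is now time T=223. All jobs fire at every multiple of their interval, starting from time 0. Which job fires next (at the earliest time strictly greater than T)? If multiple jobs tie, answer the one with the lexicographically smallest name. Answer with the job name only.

Op 1: register job_B */15 -> active={job_B:*/15}
Op 2: register job_B */18 -> active={job_B:*/18}
Op 3: register job_C */17 -> active={job_B:*/18, job_C:*/17}
Op 4: unregister job_B -> active={job_C:*/17}
Op 5: register job_D */4 -> active={job_C:*/17, job_D:*/4}
Op 6: register job_A */14 -> active={job_A:*/14, job_C:*/17, job_D:*/4}
Op 7: register job_A */14 -> active={job_A:*/14, job_C:*/17, job_D:*/4}
Op 8: register job_D */15 -> active={job_A:*/14, job_C:*/17, job_D:*/15}
Op 9: register job_D */6 -> active={job_A:*/14, job_C:*/17, job_D:*/6}
Op 10: unregister job_A -> active={job_C:*/17, job_D:*/6}
  job_C: interval 17, next fire after T=223 is 238
  job_D: interval 6, next fire after T=223 is 228
Earliest = 228, winner (lex tiebreak) = job_D

Answer: job_D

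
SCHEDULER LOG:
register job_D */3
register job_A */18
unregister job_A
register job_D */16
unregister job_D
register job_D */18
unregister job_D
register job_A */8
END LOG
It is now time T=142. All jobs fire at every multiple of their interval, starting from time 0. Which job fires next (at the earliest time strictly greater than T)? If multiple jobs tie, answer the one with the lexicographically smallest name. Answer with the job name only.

Answer: job_A

Derivation:
Op 1: register job_D */3 -> active={job_D:*/3}
Op 2: register job_A */18 -> active={job_A:*/18, job_D:*/3}
Op 3: unregister job_A -> active={job_D:*/3}
Op 4: register job_D */16 -> active={job_D:*/16}
Op 5: unregister job_D -> active={}
Op 6: register job_D */18 -> active={job_D:*/18}
Op 7: unregister job_D -> active={}
Op 8: register job_A */8 -> active={job_A:*/8}
  job_A: interval 8, next fire after T=142 is 144
Earliest = 144, winner (lex tiebreak) = job_A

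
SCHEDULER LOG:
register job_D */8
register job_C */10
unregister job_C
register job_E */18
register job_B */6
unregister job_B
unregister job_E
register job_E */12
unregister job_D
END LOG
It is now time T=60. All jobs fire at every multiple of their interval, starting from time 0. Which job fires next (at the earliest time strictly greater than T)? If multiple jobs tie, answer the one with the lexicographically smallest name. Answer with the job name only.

Answer: job_E

Derivation:
Op 1: register job_D */8 -> active={job_D:*/8}
Op 2: register job_C */10 -> active={job_C:*/10, job_D:*/8}
Op 3: unregister job_C -> active={job_D:*/8}
Op 4: register job_E */18 -> active={job_D:*/8, job_E:*/18}
Op 5: register job_B */6 -> active={job_B:*/6, job_D:*/8, job_E:*/18}
Op 6: unregister job_B -> active={job_D:*/8, job_E:*/18}
Op 7: unregister job_E -> active={job_D:*/8}
Op 8: register job_E */12 -> active={job_D:*/8, job_E:*/12}
Op 9: unregister job_D -> active={job_E:*/12}
  job_E: interval 12, next fire after T=60 is 72
Earliest = 72, winner (lex tiebreak) = job_E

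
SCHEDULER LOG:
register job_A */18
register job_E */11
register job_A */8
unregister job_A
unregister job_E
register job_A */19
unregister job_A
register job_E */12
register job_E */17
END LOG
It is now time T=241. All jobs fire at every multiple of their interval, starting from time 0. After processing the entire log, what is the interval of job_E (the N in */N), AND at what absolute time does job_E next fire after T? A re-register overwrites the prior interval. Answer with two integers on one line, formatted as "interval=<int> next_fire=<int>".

Answer: interval=17 next_fire=255

Derivation:
Op 1: register job_A */18 -> active={job_A:*/18}
Op 2: register job_E */11 -> active={job_A:*/18, job_E:*/11}
Op 3: register job_A */8 -> active={job_A:*/8, job_E:*/11}
Op 4: unregister job_A -> active={job_E:*/11}
Op 5: unregister job_E -> active={}
Op 6: register job_A */19 -> active={job_A:*/19}
Op 7: unregister job_A -> active={}
Op 8: register job_E */12 -> active={job_E:*/12}
Op 9: register job_E */17 -> active={job_E:*/17}
Final interval of job_E = 17
Next fire of job_E after T=241: (241//17+1)*17 = 255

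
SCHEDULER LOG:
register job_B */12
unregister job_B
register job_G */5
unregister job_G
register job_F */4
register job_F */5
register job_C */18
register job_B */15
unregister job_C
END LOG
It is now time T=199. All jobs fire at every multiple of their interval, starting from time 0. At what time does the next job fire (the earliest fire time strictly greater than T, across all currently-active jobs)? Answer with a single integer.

Op 1: register job_B */12 -> active={job_B:*/12}
Op 2: unregister job_B -> active={}
Op 3: register job_G */5 -> active={job_G:*/5}
Op 4: unregister job_G -> active={}
Op 5: register job_F */4 -> active={job_F:*/4}
Op 6: register job_F */5 -> active={job_F:*/5}
Op 7: register job_C */18 -> active={job_C:*/18, job_F:*/5}
Op 8: register job_B */15 -> active={job_B:*/15, job_C:*/18, job_F:*/5}
Op 9: unregister job_C -> active={job_B:*/15, job_F:*/5}
  job_B: interval 15, next fire after T=199 is 210
  job_F: interval 5, next fire after T=199 is 200
Earliest fire time = 200 (job job_F)

Answer: 200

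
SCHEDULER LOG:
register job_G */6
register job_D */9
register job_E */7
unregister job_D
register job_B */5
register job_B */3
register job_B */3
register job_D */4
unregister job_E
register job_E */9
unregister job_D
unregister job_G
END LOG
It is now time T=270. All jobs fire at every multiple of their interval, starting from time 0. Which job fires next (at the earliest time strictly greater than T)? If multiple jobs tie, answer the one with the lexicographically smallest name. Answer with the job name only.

Op 1: register job_G */6 -> active={job_G:*/6}
Op 2: register job_D */9 -> active={job_D:*/9, job_G:*/6}
Op 3: register job_E */7 -> active={job_D:*/9, job_E:*/7, job_G:*/6}
Op 4: unregister job_D -> active={job_E:*/7, job_G:*/6}
Op 5: register job_B */5 -> active={job_B:*/5, job_E:*/7, job_G:*/6}
Op 6: register job_B */3 -> active={job_B:*/3, job_E:*/7, job_G:*/6}
Op 7: register job_B */3 -> active={job_B:*/3, job_E:*/7, job_G:*/6}
Op 8: register job_D */4 -> active={job_B:*/3, job_D:*/4, job_E:*/7, job_G:*/6}
Op 9: unregister job_E -> active={job_B:*/3, job_D:*/4, job_G:*/6}
Op 10: register job_E */9 -> active={job_B:*/3, job_D:*/4, job_E:*/9, job_G:*/6}
Op 11: unregister job_D -> active={job_B:*/3, job_E:*/9, job_G:*/6}
Op 12: unregister job_G -> active={job_B:*/3, job_E:*/9}
  job_B: interval 3, next fire after T=270 is 273
  job_E: interval 9, next fire after T=270 is 279
Earliest = 273, winner (lex tiebreak) = job_B

Answer: job_B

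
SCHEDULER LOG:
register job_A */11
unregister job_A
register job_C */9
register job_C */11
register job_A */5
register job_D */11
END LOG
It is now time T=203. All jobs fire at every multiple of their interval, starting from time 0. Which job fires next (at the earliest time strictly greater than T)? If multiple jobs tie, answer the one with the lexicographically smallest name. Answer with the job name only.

Op 1: register job_A */11 -> active={job_A:*/11}
Op 2: unregister job_A -> active={}
Op 3: register job_C */9 -> active={job_C:*/9}
Op 4: register job_C */11 -> active={job_C:*/11}
Op 5: register job_A */5 -> active={job_A:*/5, job_C:*/11}
Op 6: register job_D */11 -> active={job_A:*/5, job_C:*/11, job_D:*/11}
  job_A: interval 5, next fire after T=203 is 205
  job_C: interval 11, next fire after T=203 is 209
  job_D: interval 11, next fire after T=203 is 209
Earliest = 205, winner (lex tiebreak) = job_A

Answer: job_A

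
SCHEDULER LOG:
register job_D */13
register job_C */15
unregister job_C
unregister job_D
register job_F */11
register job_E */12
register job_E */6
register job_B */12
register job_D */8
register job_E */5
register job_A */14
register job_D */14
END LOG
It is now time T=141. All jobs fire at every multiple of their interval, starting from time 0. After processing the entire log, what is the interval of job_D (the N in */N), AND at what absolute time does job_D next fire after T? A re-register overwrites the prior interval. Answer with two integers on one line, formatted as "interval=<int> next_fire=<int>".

Op 1: register job_D */13 -> active={job_D:*/13}
Op 2: register job_C */15 -> active={job_C:*/15, job_D:*/13}
Op 3: unregister job_C -> active={job_D:*/13}
Op 4: unregister job_D -> active={}
Op 5: register job_F */11 -> active={job_F:*/11}
Op 6: register job_E */12 -> active={job_E:*/12, job_F:*/11}
Op 7: register job_E */6 -> active={job_E:*/6, job_F:*/11}
Op 8: register job_B */12 -> active={job_B:*/12, job_E:*/6, job_F:*/11}
Op 9: register job_D */8 -> active={job_B:*/12, job_D:*/8, job_E:*/6, job_F:*/11}
Op 10: register job_E */5 -> active={job_B:*/12, job_D:*/8, job_E:*/5, job_F:*/11}
Op 11: register job_A */14 -> active={job_A:*/14, job_B:*/12, job_D:*/8, job_E:*/5, job_F:*/11}
Op 12: register job_D */14 -> active={job_A:*/14, job_B:*/12, job_D:*/14, job_E:*/5, job_F:*/11}
Final interval of job_D = 14
Next fire of job_D after T=141: (141//14+1)*14 = 154

Answer: interval=14 next_fire=154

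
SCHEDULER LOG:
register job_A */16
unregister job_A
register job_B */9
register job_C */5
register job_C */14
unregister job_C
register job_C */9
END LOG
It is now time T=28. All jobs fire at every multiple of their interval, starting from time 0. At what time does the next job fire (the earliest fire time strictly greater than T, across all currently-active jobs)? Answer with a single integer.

Op 1: register job_A */16 -> active={job_A:*/16}
Op 2: unregister job_A -> active={}
Op 3: register job_B */9 -> active={job_B:*/9}
Op 4: register job_C */5 -> active={job_B:*/9, job_C:*/5}
Op 5: register job_C */14 -> active={job_B:*/9, job_C:*/14}
Op 6: unregister job_C -> active={job_B:*/9}
Op 7: register job_C */9 -> active={job_B:*/9, job_C:*/9}
  job_B: interval 9, next fire after T=28 is 36
  job_C: interval 9, next fire after T=28 is 36
Earliest fire time = 36 (job job_B)

Answer: 36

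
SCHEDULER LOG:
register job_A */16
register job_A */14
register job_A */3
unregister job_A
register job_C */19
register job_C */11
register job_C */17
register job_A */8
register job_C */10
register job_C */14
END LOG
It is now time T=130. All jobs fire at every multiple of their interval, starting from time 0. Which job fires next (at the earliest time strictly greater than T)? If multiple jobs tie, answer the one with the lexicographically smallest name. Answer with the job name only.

Op 1: register job_A */16 -> active={job_A:*/16}
Op 2: register job_A */14 -> active={job_A:*/14}
Op 3: register job_A */3 -> active={job_A:*/3}
Op 4: unregister job_A -> active={}
Op 5: register job_C */19 -> active={job_C:*/19}
Op 6: register job_C */11 -> active={job_C:*/11}
Op 7: register job_C */17 -> active={job_C:*/17}
Op 8: register job_A */8 -> active={job_A:*/8, job_C:*/17}
Op 9: register job_C */10 -> active={job_A:*/8, job_C:*/10}
Op 10: register job_C */14 -> active={job_A:*/8, job_C:*/14}
  job_A: interval 8, next fire after T=130 is 136
  job_C: interval 14, next fire after T=130 is 140
Earliest = 136, winner (lex tiebreak) = job_A

Answer: job_A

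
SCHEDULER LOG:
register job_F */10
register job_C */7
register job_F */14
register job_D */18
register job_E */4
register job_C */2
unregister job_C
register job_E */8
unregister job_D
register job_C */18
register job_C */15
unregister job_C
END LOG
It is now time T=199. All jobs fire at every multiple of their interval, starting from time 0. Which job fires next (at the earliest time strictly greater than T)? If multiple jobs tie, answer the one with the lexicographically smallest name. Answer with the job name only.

Op 1: register job_F */10 -> active={job_F:*/10}
Op 2: register job_C */7 -> active={job_C:*/7, job_F:*/10}
Op 3: register job_F */14 -> active={job_C:*/7, job_F:*/14}
Op 4: register job_D */18 -> active={job_C:*/7, job_D:*/18, job_F:*/14}
Op 5: register job_E */4 -> active={job_C:*/7, job_D:*/18, job_E:*/4, job_F:*/14}
Op 6: register job_C */2 -> active={job_C:*/2, job_D:*/18, job_E:*/4, job_F:*/14}
Op 7: unregister job_C -> active={job_D:*/18, job_E:*/4, job_F:*/14}
Op 8: register job_E */8 -> active={job_D:*/18, job_E:*/8, job_F:*/14}
Op 9: unregister job_D -> active={job_E:*/8, job_F:*/14}
Op 10: register job_C */18 -> active={job_C:*/18, job_E:*/8, job_F:*/14}
Op 11: register job_C */15 -> active={job_C:*/15, job_E:*/8, job_F:*/14}
Op 12: unregister job_C -> active={job_E:*/8, job_F:*/14}
  job_E: interval 8, next fire after T=199 is 200
  job_F: interval 14, next fire after T=199 is 210
Earliest = 200, winner (lex tiebreak) = job_E

Answer: job_E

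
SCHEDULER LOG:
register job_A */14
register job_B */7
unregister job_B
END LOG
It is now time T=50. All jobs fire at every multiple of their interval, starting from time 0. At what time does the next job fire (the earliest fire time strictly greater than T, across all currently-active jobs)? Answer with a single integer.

Op 1: register job_A */14 -> active={job_A:*/14}
Op 2: register job_B */7 -> active={job_A:*/14, job_B:*/7}
Op 3: unregister job_B -> active={job_A:*/14}
  job_A: interval 14, next fire after T=50 is 56
Earliest fire time = 56 (job job_A)

Answer: 56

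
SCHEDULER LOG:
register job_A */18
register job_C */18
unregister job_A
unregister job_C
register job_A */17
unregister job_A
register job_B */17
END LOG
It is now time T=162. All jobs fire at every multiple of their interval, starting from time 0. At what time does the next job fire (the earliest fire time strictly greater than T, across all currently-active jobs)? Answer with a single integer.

Answer: 170

Derivation:
Op 1: register job_A */18 -> active={job_A:*/18}
Op 2: register job_C */18 -> active={job_A:*/18, job_C:*/18}
Op 3: unregister job_A -> active={job_C:*/18}
Op 4: unregister job_C -> active={}
Op 5: register job_A */17 -> active={job_A:*/17}
Op 6: unregister job_A -> active={}
Op 7: register job_B */17 -> active={job_B:*/17}
  job_B: interval 17, next fire after T=162 is 170
Earliest fire time = 170 (job job_B)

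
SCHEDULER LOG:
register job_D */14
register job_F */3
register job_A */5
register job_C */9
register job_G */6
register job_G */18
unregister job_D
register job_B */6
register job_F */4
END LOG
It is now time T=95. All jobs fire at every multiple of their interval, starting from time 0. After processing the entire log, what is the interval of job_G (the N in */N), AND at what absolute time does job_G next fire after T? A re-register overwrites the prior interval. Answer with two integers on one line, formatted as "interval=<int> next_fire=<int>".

Answer: interval=18 next_fire=108

Derivation:
Op 1: register job_D */14 -> active={job_D:*/14}
Op 2: register job_F */3 -> active={job_D:*/14, job_F:*/3}
Op 3: register job_A */5 -> active={job_A:*/5, job_D:*/14, job_F:*/3}
Op 4: register job_C */9 -> active={job_A:*/5, job_C:*/9, job_D:*/14, job_F:*/3}
Op 5: register job_G */6 -> active={job_A:*/5, job_C:*/9, job_D:*/14, job_F:*/3, job_G:*/6}
Op 6: register job_G */18 -> active={job_A:*/5, job_C:*/9, job_D:*/14, job_F:*/3, job_G:*/18}
Op 7: unregister job_D -> active={job_A:*/5, job_C:*/9, job_F:*/3, job_G:*/18}
Op 8: register job_B */6 -> active={job_A:*/5, job_B:*/6, job_C:*/9, job_F:*/3, job_G:*/18}
Op 9: register job_F */4 -> active={job_A:*/5, job_B:*/6, job_C:*/9, job_F:*/4, job_G:*/18}
Final interval of job_G = 18
Next fire of job_G after T=95: (95//18+1)*18 = 108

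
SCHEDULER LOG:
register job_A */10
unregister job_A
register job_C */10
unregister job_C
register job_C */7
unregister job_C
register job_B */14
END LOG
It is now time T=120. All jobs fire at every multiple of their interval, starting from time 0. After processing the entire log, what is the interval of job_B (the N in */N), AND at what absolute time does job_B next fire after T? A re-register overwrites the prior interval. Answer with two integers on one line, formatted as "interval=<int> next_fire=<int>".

Answer: interval=14 next_fire=126

Derivation:
Op 1: register job_A */10 -> active={job_A:*/10}
Op 2: unregister job_A -> active={}
Op 3: register job_C */10 -> active={job_C:*/10}
Op 4: unregister job_C -> active={}
Op 5: register job_C */7 -> active={job_C:*/7}
Op 6: unregister job_C -> active={}
Op 7: register job_B */14 -> active={job_B:*/14}
Final interval of job_B = 14
Next fire of job_B after T=120: (120//14+1)*14 = 126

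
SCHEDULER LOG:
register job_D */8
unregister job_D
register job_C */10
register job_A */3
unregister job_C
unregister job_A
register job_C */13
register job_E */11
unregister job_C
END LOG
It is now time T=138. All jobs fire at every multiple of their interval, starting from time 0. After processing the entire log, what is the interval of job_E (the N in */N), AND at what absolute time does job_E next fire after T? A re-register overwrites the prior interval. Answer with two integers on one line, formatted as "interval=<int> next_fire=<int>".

Op 1: register job_D */8 -> active={job_D:*/8}
Op 2: unregister job_D -> active={}
Op 3: register job_C */10 -> active={job_C:*/10}
Op 4: register job_A */3 -> active={job_A:*/3, job_C:*/10}
Op 5: unregister job_C -> active={job_A:*/3}
Op 6: unregister job_A -> active={}
Op 7: register job_C */13 -> active={job_C:*/13}
Op 8: register job_E */11 -> active={job_C:*/13, job_E:*/11}
Op 9: unregister job_C -> active={job_E:*/11}
Final interval of job_E = 11
Next fire of job_E after T=138: (138//11+1)*11 = 143

Answer: interval=11 next_fire=143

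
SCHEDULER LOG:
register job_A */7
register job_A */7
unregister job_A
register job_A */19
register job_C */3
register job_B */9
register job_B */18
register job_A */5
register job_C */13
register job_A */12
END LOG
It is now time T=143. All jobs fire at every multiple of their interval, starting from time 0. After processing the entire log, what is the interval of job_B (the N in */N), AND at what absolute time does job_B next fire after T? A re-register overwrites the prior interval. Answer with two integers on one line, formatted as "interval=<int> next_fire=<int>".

Op 1: register job_A */7 -> active={job_A:*/7}
Op 2: register job_A */7 -> active={job_A:*/7}
Op 3: unregister job_A -> active={}
Op 4: register job_A */19 -> active={job_A:*/19}
Op 5: register job_C */3 -> active={job_A:*/19, job_C:*/3}
Op 6: register job_B */9 -> active={job_A:*/19, job_B:*/9, job_C:*/3}
Op 7: register job_B */18 -> active={job_A:*/19, job_B:*/18, job_C:*/3}
Op 8: register job_A */5 -> active={job_A:*/5, job_B:*/18, job_C:*/3}
Op 9: register job_C */13 -> active={job_A:*/5, job_B:*/18, job_C:*/13}
Op 10: register job_A */12 -> active={job_A:*/12, job_B:*/18, job_C:*/13}
Final interval of job_B = 18
Next fire of job_B after T=143: (143//18+1)*18 = 144

Answer: interval=18 next_fire=144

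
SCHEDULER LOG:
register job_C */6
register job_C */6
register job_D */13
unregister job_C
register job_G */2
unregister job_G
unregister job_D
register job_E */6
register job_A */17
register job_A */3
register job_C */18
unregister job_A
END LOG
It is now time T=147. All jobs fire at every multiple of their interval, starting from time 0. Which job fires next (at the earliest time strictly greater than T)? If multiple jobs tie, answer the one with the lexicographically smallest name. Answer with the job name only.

Answer: job_E

Derivation:
Op 1: register job_C */6 -> active={job_C:*/6}
Op 2: register job_C */6 -> active={job_C:*/6}
Op 3: register job_D */13 -> active={job_C:*/6, job_D:*/13}
Op 4: unregister job_C -> active={job_D:*/13}
Op 5: register job_G */2 -> active={job_D:*/13, job_G:*/2}
Op 6: unregister job_G -> active={job_D:*/13}
Op 7: unregister job_D -> active={}
Op 8: register job_E */6 -> active={job_E:*/6}
Op 9: register job_A */17 -> active={job_A:*/17, job_E:*/6}
Op 10: register job_A */3 -> active={job_A:*/3, job_E:*/6}
Op 11: register job_C */18 -> active={job_A:*/3, job_C:*/18, job_E:*/6}
Op 12: unregister job_A -> active={job_C:*/18, job_E:*/6}
  job_C: interval 18, next fire after T=147 is 162
  job_E: interval 6, next fire after T=147 is 150
Earliest = 150, winner (lex tiebreak) = job_E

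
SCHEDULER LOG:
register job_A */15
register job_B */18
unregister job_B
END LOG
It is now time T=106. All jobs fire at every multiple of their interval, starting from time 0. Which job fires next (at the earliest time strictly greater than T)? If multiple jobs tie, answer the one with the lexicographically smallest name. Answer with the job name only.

Op 1: register job_A */15 -> active={job_A:*/15}
Op 2: register job_B */18 -> active={job_A:*/15, job_B:*/18}
Op 3: unregister job_B -> active={job_A:*/15}
  job_A: interval 15, next fire after T=106 is 120
Earliest = 120, winner (lex tiebreak) = job_A

Answer: job_A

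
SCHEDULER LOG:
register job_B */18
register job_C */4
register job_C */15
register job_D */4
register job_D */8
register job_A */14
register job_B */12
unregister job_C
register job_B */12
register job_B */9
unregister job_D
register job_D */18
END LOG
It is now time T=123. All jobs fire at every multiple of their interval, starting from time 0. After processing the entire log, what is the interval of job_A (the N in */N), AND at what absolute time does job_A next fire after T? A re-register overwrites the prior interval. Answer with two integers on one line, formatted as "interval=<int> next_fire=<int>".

Answer: interval=14 next_fire=126

Derivation:
Op 1: register job_B */18 -> active={job_B:*/18}
Op 2: register job_C */4 -> active={job_B:*/18, job_C:*/4}
Op 3: register job_C */15 -> active={job_B:*/18, job_C:*/15}
Op 4: register job_D */4 -> active={job_B:*/18, job_C:*/15, job_D:*/4}
Op 5: register job_D */8 -> active={job_B:*/18, job_C:*/15, job_D:*/8}
Op 6: register job_A */14 -> active={job_A:*/14, job_B:*/18, job_C:*/15, job_D:*/8}
Op 7: register job_B */12 -> active={job_A:*/14, job_B:*/12, job_C:*/15, job_D:*/8}
Op 8: unregister job_C -> active={job_A:*/14, job_B:*/12, job_D:*/8}
Op 9: register job_B */12 -> active={job_A:*/14, job_B:*/12, job_D:*/8}
Op 10: register job_B */9 -> active={job_A:*/14, job_B:*/9, job_D:*/8}
Op 11: unregister job_D -> active={job_A:*/14, job_B:*/9}
Op 12: register job_D */18 -> active={job_A:*/14, job_B:*/9, job_D:*/18}
Final interval of job_A = 14
Next fire of job_A after T=123: (123//14+1)*14 = 126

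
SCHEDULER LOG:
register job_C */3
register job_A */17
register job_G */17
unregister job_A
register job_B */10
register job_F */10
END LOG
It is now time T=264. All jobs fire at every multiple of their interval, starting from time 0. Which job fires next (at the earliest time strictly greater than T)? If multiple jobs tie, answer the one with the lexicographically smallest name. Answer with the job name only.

Answer: job_C

Derivation:
Op 1: register job_C */3 -> active={job_C:*/3}
Op 2: register job_A */17 -> active={job_A:*/17, job_C:*/3}
Op 3: register job_G */17 -> active={job_A:*/17, job_C:*/3, job_G:*/17}
Op 4: unregister job_A -> active={job_C:*/3, job_G:*/17}
Op 5: register job_B */10 -> active={job_B:*/10, job_C:*/3, job_G:*/17}
Op 6: register job_F */10 -> active={job_B:*/10, job_C:*/3, job_F:*/10, job_G:*/17}
  job_B: interval 10, next fire after T=264 is 270
  job_C: interval 3, next fire after T=264 is 267
  job_F: interval 10, next fire after T=264 is 270
  job_G: interval 17, next fire after T=264 is 272
Earliest = 267, winner (lex tiebreak) = job_C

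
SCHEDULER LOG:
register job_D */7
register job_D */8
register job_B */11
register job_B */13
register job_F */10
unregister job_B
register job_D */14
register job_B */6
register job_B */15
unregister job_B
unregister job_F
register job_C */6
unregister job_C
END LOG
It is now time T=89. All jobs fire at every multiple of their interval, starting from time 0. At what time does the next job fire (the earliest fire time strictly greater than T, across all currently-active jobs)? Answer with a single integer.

Answer: 98

Derivation:
Op 1: register job_D */7 -> active={job_D:*/7}
Op 2: register job_D */8 -> active={job_D:*/8}
Op 3: register job_B */11 -> active={job_B:*/11, job_D:*/8}
Op 4: register job_B */13 -> active={job_B:*/13, job_D:*/8}
Op 5: register job_F */10 -> active={job_B:*/13, job_D:*/8, job_F:*/10}
Op 6: unregister job_B -> active={job_D:*/8, job_F:*/10}
Op 7: register job_D */14 -> active={job_D:*/14, job_F:*/10}
Op 8: register job_B */6 -> active={job_B:*/6, job_D:*/14, job_F:*/10}
Op 9: register job_B */15 -> active={job_B:*/15, job_D:*/14, job_F:*/10}
Op 10: unregister job_B -> active={job_D:*/14, job_F:*/10}
Op 11: unregister job_F -> active={job_D:*/14}
Op 12: register job_C */6 -> active={job_C:*/6, job_D:*/14}
Op 13: unregister job_C -> active={job_D:*/14}
  job_D: interval 14, next fire after T=89 is 98
Earliest fire time = 98 (job job_D)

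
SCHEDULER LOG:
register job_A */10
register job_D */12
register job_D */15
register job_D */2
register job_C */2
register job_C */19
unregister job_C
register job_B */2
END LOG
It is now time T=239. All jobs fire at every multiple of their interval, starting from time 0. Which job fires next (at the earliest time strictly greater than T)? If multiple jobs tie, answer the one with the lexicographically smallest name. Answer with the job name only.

Op 1: register job_A */10 -> active={job_A:*/10}
Op 2: register job_D */12 -> active={job_A:*/10, job_D:*/12}
Op 3: register job_D */15 -> active={job_A:*/10, job_D:*/15}
Op 4: register job_D */2 -> active={job_A:*/10, job_D:*/2}
Op 5: register job_C */2 -> active={job_A:*/10, job_C:*/2, job_D:*/2}
Op 6: register job_C */19 -> active={job_A:*/10, job_C:*/19, job_D:*/2}
Op 7: unregister job_C -> active={job_A:*/10, job_D:*/2}
Op 8: register job_B */2 -> active={job_A:*/10, job_B:*/2, job_D:*/2}
  job_A: interval 10, next fire after T=239 is 240
  job_B: interval 2, next fire after T=239 is 240
  job_D: interval 2, next fire after T=239 is 240
Earliest = 240, winner (lex tiebreak) = job_A

Answer: job_A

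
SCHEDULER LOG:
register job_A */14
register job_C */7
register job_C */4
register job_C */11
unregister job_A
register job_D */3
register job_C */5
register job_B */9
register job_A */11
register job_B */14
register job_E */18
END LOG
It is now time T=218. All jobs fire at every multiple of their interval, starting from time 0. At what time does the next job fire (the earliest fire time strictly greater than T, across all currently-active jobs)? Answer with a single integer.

Op 1: register job_A */14 -> active={job_A:*/14}
Op 2: register job_C */7 -> active={job_A:*/14, job_C:*/7}
Op 3: register job_C */4 -> active={job_A:*/14, job_C:*/4}
Op 4: register job_C */11 -> active={job_A:*/14, job_C:*/11}
Op 5: unregister job_A -> active={job_C:*/11}
Op 6: register job_D */3 -> active={job_C:*/11, job_D:*/3}
Op 7: register job_C */5 -> active={job_C:*/5, job_D:*/3}
Op 8: register job_B */9 -> active={job_B:*/9, job_C:*/5, job_D:*/3}
Op 9: register job_A */11 -> active={job_A:*/11, job_B:*/9, job_C:*/5, job_D:*/3}
Op 10: register job_B */14 -> active={job_A:*/11, job_B:*/14, job_C:*/5, job_D:*/3}
Op 11: register job_E */18 -> active={job_A:*/11, job_B:*/14, job_C:*/5, job_D:*/3, job_E:*/18}
  job_A: interval 11, next fire after T=218 is 220
  job_B: interval 14, next fire after T=218 is 224
  job_C: interval 5, next fire after T=218 is 220
  job_D: interval 3, next fire after T=218 is 219
  job_E: interval 18, next fire after T=218 is 234
Earliest fire time = 219 (job job_D)

Answer: 219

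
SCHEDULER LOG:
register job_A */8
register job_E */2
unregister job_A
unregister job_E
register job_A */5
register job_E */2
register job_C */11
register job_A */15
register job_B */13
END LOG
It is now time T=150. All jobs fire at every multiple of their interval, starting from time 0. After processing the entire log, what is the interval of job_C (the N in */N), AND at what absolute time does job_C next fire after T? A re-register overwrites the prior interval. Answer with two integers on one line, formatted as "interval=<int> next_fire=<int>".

Op 1: register job_A */8 -> active={job_A:*/8}
Op 2: register job_E */2 -> active={job_A:*/8, job_E:*/2}
Op 3: unregister job_A -> active={job_E:*/2}
Op 4: unregister job_E -> active={}
Op 5: register job_A */5 -> active={job_A:*/5}
Op 6: register job_E */2 -> active={job_A:*/5, job_E:*/2}
Op 7: register job_C */11 -> active={job_A:*/5, job_C:*/11, job_E:*/2}
Op 8: register job_A */15 -> active={job_A:*/15, job_C:*/11, job_E:*/2}
Op 9: register job_B */13 -> active={job_A:*/15, job_B:*/13, job_C:*/11, job_E:*/2}
Final interval of job_C = 11
Next fire of job_C after T=150: (150//11+1)*11 = 154

Answer: interval=11 next_fire=154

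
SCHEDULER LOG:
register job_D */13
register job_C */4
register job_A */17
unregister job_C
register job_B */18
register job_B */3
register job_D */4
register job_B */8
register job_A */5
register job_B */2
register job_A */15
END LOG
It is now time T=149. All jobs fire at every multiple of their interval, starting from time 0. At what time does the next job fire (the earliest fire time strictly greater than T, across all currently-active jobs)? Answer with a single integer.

Answer: 150

Derivation:
Op 1: register job_D */13 -> active={job_D:*/13}
Op 2: register job_C */4 -> active={job_C:*/4, job_D:*/13}
Op 3: register job_A */17 -> active={job_A:*/17, job_C:*/4, job_D:*/13}
Op 4: unregister job_C -> active={job_A:*/17, job_D:*/13}
Op 5: register job_B */18 -> active={job_A:*/17, job_B:*/18, job_D:*/13}
Op 6: register job_B */3 -> active={job_A:*/17, job_B:*/3, job_D:*/13}
Op 7: register job_D */4 -> active={job_A:*/17, job_B:*/3, job_D:*/4}
Op 8: register job_B */8 -> active={job_A:*/17, job_B:*/8, job_D:*/4}
Op 9: register job_A */5 -> active={job_A:*/5, job_B:*/8, job_D:*/4}
Op 10: register job_B */2 -> active={job_A:*/5, job_B:*/2, job_D:*/4}
Op 11: register job_A */15 -> active={job_A:*/15, job_B:*/2, job_D:*/4}
  job_A: interval 15, next fire after T=149 is 150
  job_B: interval 2, next fire after T=149 is 150
  job_D: interval 4, next fire after T=149 is 152
Earliest fire time = 150 (job job_A)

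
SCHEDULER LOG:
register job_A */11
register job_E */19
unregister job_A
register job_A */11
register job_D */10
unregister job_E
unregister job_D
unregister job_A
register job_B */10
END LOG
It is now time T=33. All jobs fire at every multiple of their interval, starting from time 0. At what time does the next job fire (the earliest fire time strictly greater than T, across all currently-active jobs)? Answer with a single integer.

Answer: 40

Derivation:
Op 1: register job_A */11 -> active={job_A:*/11}
Op 2: register job_E */19 -> active={job_A:*/11, job_E:*/19}
Op 3: unregister job_A -> active={job_E:*/19}
Op 4: register job_A */11 -> active={job_A:*/11, job_E:*/19}
Op 5: register job_D */10 -> active={job_A:*/11, job_D:*/10, job_E:*/19}
Op 6: unregister job_E -> active={job_A:*/11, job_D:*/10}
Op 7: unregister job_D -> active={job_A:*/11}
Op 8: unregister job_A -> active={}
Op 9: register job_B */10 -> active={job_B:*/10}
  job_B: interval 10, next fire after T=33 is 40
Earliest fire time = 40 (job job_B)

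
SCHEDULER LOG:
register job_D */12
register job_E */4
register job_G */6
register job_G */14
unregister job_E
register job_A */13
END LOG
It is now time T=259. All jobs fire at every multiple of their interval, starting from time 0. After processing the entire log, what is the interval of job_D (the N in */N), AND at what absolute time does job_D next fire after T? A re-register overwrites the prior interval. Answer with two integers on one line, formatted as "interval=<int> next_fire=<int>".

Op 1: register job_D */12 -> active={job_D:*/12}
Op 2: register job_E */4 -> active={job_D:*/12, job_E:*/4}
Op 3: register job_G */6 -> active={job_D:*/12, job_E:*/4, job_G:*/6}
Op 4: register job_G */14 -> active={job_D:*/12, job_E:*/4, job_G:*/14}
Op 5: unregister job_E -> active={job_D:*/12, job_G:*/14}
Op 6: register job_A */13 -> active={job_A:*/13, job_D:*/12, job_G:*/14}
Final interval of job_D = 12
Next fire of job_D after T=259: (259//12+1)*12 = 264

Answer: interval=12 next_fire=264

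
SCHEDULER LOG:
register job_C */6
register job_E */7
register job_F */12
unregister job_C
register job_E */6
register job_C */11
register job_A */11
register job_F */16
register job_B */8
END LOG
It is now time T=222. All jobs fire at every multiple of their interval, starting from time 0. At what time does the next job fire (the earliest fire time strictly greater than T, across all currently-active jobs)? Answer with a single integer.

Op 1: register job_C */6 -> active={job_C:*/6}
Op 2: register job_E */7 -> active={job_C:*/6, job_E:*/7}
Op 3: register job_F */12 -> active={job_C:*/6, job_E:*/7, job_F:*/12}
Op 4: unregister job_C -> active={job_E:*/7, job_F:*/12}
Op 5: register job_E */6 -> active={job_E:*/6, job_F:*/12}
Op 6: register job_C */11 -> active={job_C:*/11, job_E:*/6, job_F:*/12}
Op 7: register job_A */11 -> active={job_A:*/11, job_C:*/11, job_E:*/6, job_F:*/12}
Op 8: register job_F */16 -> active={job_A:*/11, job_C:*/11, job_E:*/6, job_F:*/16}
Op 9: register job_B */8 -> active={job_A:*/11, job_B:*/8, job_C:*/11, job_E:*/6, job_F:*/16}
  job_A: interval 11, next fire after T=222 is 231
  job_B: interval 8, next fire after T=222 is 224
  job_C: interval 11, next fire after T=222 is 231
  job_E: interval 6, next fire after T=222 is 228
  job_F: interval 16, next fire after T=222 is 224
Earliest fire time = 224 (job job_B)

Answer: 224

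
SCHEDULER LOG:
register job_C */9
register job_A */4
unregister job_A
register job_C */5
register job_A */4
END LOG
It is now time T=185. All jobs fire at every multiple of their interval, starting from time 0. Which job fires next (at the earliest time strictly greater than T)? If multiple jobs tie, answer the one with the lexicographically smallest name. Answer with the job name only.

Answer: job_A

Derivation:
Op 1: register job_C */9 -> active={job_C:*/9}
Op 2: register job_A */4 -> active={job_A:*/4, job_C:*/9}
Op 3: unregister job_A -> active={job_C:*/9}
Op 4: register job_C */5 -> active={job_C:*/5}
Op 5: register job_A */4 -> active={job_A:*/4, job_C:*/5}
  job_A: interval 4, next fire after T=185 is 188
  job_C: interval 5, next fire after T=185 is 190
Earliest = 188, winner (lex tiebreak) = job_A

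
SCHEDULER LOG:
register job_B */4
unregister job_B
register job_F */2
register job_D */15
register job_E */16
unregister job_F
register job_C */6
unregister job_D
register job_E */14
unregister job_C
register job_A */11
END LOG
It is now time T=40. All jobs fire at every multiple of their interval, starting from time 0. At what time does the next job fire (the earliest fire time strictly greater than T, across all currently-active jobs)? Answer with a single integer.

Answer: 42

Derivation:
Op 1: register job_B */4 -> active={job_B:*/4}
Op 2: unregister job_B -> active={}
Op 3: register job_F */2 -> active={job_F:*/2}
Op 4: register job_D */15 -> active={job_D:*/15, job_F:*/2}
Op 5: register job_E */16 -> active={job_D:*/15, job_E:*/16, job_F:*/2}
Op 6: unregister job_F -> active={job_D:*/15, job_E:*/16}
Op 7: register job_C */6 -> active={job_C:*/6, job_D:*/15, job_E:*/16}
Op 8: unregister job_D -> active={job_C:*/6, job_E:*/16}
Op 9: register job_E */14 -> active={job_C:*/6, job_E:*/14}
Op 10: unregister job_C -> active={job_E:*/14}
Op 11: register job_A */11 -> active={job_A:*/11, job_E:*/14}
  job_A: interval 11, next fire after T=40 is 44
  job_E: interval 14, next fire after T=40 is 42
Earliest fire time = 42 (job job_E)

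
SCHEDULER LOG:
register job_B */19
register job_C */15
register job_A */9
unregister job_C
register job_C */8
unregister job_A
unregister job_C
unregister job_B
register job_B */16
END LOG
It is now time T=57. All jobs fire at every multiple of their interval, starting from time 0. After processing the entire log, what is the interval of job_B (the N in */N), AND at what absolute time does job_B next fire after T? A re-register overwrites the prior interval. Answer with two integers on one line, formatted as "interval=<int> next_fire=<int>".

Op 1: register job_B */19 -> active={job_B:*/19}
Op 2: register job_C */15 -> active={job_B:*/19, job_C:*/15}
Op 3: register job_A */9 -> active={job_A:*/9, job_B:*/19, job_C:*/15}
Op 4: unregister job_C -> active={job_A:*/9, job_B:*/19}
Op 5: register job_C */8 -> active={job_A:*/9, job_B:*/19, job_C:*/8}
Op 6: unregister job_A -> active={job_B:*/19, job_C:*/8}
Op 7: unregister job_C -> active={job_B:*/19}
Op 8: unregister job_B -> active={}
Op 9: register job_B */16 -> active={job_B:*/16}
Final interval of job_B = 16
Next fire of job_B after T=57: (57//16+1)*16 = 64

Answer: interval=16 next_fire=64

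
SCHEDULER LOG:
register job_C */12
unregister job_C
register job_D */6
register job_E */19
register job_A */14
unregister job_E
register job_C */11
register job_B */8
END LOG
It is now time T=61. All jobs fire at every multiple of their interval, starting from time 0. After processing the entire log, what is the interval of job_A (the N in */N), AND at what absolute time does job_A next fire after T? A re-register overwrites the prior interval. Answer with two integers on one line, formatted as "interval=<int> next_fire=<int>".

Answer: interval=14 next_fire=70

Derivation:
Op 1: register job_C */12 -> active={job_C:*/12}
Op 2: unregister job_C -> active={}
Op 3: register job_D */6 -> active={job_D:*/6}
Op 4: register job_E */19 -> active={job_D:*/6, job_E:*/19}
Op 5: register job_A */14 -> active={job_A:*/14, job_D:*/6, job_E:*/19}
Op 6: unregister job_E -> active={job_A:*/14, job_D:*/6}
Op 7: register job_C */11 -> active={job_A:*/14, job_C:*/11, job_D:*/6}
Op 8: register job_B */8 -> active={job_A:*/14, job_B:*/8, job_C:*/11, job_D:*/6}
Final interval of job_A = 14
Next fire of job_A after T=61: (61//14+1)*14 = 70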